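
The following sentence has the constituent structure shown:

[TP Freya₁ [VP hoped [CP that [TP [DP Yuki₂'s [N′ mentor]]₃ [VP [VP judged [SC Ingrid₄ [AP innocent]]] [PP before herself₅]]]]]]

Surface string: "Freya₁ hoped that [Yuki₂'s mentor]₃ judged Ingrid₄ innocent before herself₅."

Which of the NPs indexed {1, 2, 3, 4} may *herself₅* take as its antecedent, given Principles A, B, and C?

*herself* is an anaphor, so Principle A applies: it must be bound in its binding domain.
Binding domain of *herself₅*: the embedded TP, whose subject is [Yuki₂'s mentor]₃.
*Freya₁* c-commands the anaphor but is outside its binding domain → cannot satisfy Principle A.
*Yuki₂* does not c-command the anaphor → cannot bind it.
*[Yuki₂'s mentor]₃* c-commands the anaphor within its binding domain → licit binder.
*Ingrid₄* does not c-command the anaphor → cannot bind it.

{3}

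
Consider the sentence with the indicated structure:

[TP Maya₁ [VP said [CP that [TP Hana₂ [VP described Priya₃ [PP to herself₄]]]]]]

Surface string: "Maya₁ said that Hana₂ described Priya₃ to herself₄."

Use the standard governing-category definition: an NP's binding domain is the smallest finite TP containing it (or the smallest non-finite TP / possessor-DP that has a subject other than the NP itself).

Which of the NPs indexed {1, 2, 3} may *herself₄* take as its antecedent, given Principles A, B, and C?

*herself* is an anaphor, so Principle A applies: it must be bound in its binding domain.
Binding domain of *herself₄*: the embedded TP, whose subject is Hana₂.
*Maya₁* c-commands the anaphor but is outside its binding domain → cannot satisfy Principle A.
*Hana₂* c-commands the anaphor within its binding domain → licit binder.
*Priya₃* c-commands the anaphor within its binding domain → licit binder.

{2, 3}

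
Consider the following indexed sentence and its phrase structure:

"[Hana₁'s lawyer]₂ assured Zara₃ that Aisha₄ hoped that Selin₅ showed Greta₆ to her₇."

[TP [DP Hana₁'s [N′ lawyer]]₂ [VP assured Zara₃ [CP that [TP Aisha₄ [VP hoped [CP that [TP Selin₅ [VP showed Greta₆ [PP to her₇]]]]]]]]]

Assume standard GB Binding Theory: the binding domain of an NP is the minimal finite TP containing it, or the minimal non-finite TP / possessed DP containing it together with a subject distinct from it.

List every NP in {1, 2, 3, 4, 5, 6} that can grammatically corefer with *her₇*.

*her* is a pronoun, so Principle B applies: it must be free in its binding domain.
Binding domain of *her₇*: the embedded TP, whose subject is Selin₅.
*Hana₁* and the pronoun do not c-command one another → neither Principle B nor Principle C is at stake; coindexation permitted.
*[Hana₁'s lawyer]₂* c-commands the pronoun but from outside its binding domain, and is not c-commanded by it → coindexation permitted.
*Zara₃* c-commands the pronoun but from outside its binding domain, and is not c-commanded by it → coindexation permitted.
*Aisha₄* c-commands the pronoun but from outside its binding domain, and is not c-commanded by it → coindexation permitted.
*Selin₅* c-commands the pronoun within its binding domain → coindexation would violate Principle B.
*Greta₆* c-commands the pronoun within its binding domain → coindexation would violate Principle B.

{1, 2, 3, 4}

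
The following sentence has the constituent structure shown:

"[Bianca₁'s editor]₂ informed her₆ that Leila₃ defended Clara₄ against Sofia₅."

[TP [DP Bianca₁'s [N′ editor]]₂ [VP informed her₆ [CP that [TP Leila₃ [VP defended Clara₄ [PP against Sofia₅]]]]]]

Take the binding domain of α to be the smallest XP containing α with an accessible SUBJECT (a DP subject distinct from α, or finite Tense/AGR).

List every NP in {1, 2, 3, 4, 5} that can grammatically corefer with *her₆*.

{1}

*her* is a pronoun, so Principle B applies: it must be free in its binding domain.
Binding domain of *her₆*: the matrix TP, whose subject is [Bianca₁'s editor]₂.
*Bianca₁* and the pronoun do not c-command one another → neither Principle B nor Principle C is at stake; coindexation permitted.
*[Bianca₁'s editor]₂* c-commands the pronoun within its binding domain → coindexation would violate Principle B.
*Leila₃*: the pronoun c-commands this R-expression → coindexation would violate Principle C on *Leila₃*.
*Clara₄*: the pronoun c-commands this R-expression → coindexation would violate Principle C on *Clara₄*.
*Sofia₅*: the pronoun c-commands this R-expression → coindexation would violate Principle C on *Sofia₅*.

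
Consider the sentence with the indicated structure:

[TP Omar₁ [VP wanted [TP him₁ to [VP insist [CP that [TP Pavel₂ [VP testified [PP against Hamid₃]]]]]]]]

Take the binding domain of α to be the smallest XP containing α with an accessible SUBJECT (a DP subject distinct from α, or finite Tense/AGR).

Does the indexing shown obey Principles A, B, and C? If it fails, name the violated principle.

The two coindexed NPs are *Omar₁* and *him₁*.
*him₁* is a pronoun. Its binding domain is the matrix TP, whose subject is Omar₁.
*Omar₁* c-commands it within that domain and carries the same index.
The pronoun is locally bound → Principle B violation.

Principle B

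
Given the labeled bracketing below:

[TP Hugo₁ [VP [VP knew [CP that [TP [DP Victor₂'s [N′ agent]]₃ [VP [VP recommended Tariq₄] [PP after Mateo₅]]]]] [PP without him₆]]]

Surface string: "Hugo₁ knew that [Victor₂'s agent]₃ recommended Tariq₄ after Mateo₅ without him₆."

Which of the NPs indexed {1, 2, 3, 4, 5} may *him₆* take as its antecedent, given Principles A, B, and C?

{2, 3, 4, 5}

*him* is a pronoun, so Principle B applies: it must be free in its binding domain.
Binding domain of *him₆*: the matrix TP, whose subject is Hugo₁.
*Hugo₁* c-commands the pronoun within its binding domain → coindexation would violate Principle B.
*Victor₂* and the pronoun do not c-command one another → neither Principle B nor Principle C is at stake; coindexation permitted.
*[Victor₂'s agent]₃* and the pronoun do not c-command one another → neither Principle B nor Principle C is at stake; coindexation permitted.
*Tariq₄* and the pronoun do not c-command one another → neither Principle B nor Principle C is at stake; coindexation permitted.
*Mateo₅* and the pronoun do not c-command one another → neither Principle B nor Principle C is at stake; coindexation permitted.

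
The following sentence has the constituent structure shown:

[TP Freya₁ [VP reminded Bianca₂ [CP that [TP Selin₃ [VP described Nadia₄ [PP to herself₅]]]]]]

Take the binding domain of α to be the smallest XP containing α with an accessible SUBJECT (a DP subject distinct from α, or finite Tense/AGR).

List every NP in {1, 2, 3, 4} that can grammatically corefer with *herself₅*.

{3, 4}

*herself* is an anaphor, so Principle A applies: it must be bound in its binding domain.
Binding domain of *herself₅*: the embedded TP, whose subject is Selin₃.
*Freya₁* c-commands the anaphor but is outside its binding domain → cannot satisfy Principle A.
*Bianca₂* c-commands the anaphor but is outside its binding domain → cannot satisfy Principle A.
*Selin₃* c-commands the anaphor within its binding domain → licit binder.
*Nadia₄* c-commands the anaphor within its binding domain → licit binder.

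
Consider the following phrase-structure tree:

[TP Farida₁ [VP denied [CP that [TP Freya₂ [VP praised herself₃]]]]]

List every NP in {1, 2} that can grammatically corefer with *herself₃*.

{2}

*herself* is an anaphor, so Principle A applies: it must be bound in its binding domain.
Binding domain of *herself₃*: the embedded TP, whose subject is Freya₂.
*Farida₁* c-commands the anaphor but is outside its binding domain → cannot satisfy Principle A.
*Freya₂* c-commands the anaphor within its binding domain → licit binder.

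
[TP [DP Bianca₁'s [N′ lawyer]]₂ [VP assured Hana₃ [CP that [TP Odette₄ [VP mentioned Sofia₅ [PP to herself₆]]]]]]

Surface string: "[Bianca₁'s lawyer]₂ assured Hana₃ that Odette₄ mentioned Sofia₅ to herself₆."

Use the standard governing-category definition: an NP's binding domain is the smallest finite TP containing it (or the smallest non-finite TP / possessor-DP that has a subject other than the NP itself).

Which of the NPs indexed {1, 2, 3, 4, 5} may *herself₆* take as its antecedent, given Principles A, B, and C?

*herself* is an anaphor, so Principle A applies: it must be bound in its binding domain.
Binding domain of *herself₆*: the embedded TP, whose subject is Odette₄.
*Bianca₁* does not c-command the anaphor → cannot bind it.
*[Bianca₁'s lawyer]₂* c-commands the anaphor but is outside its binding domain → cannot satisfy Principle A.
*Hana₃* c-commands the anaphor but is outside its binding domain → cannot satisfy Principle A.
*Odette₄* c-commands the anaphor within its binding domain → licit binder.
*Sofia₅* c-commands the anaphor within its binding domain → licit binder.

{4, 5}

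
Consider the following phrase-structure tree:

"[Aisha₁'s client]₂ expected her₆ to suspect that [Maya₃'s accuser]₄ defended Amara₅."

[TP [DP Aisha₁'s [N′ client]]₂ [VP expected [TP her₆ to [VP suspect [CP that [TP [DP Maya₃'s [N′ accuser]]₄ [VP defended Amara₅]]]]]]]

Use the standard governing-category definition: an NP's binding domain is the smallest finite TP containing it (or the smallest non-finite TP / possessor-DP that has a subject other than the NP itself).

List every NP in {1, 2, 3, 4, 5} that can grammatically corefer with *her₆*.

{1}

*her* is a pronoun, so Principle B applies: it must be free in its binding domain.
Binding domain of *her₆*: the matrix TP, whose subject is [Aisha₁'s client]₂.
*Aisha₁* and the pronoun do not c-command one another → neither Principle B nor Principle C is at stake; coindexation permitted.
*[Aisha₁'s client]₂* c-commands the pronoun within its binding domain → coindexation would violate Principle B.
*Maya₃*: the pronoun c-commands this R-expression → coindexation would violate Principle C on *Maya₃*.
*[Maya₃'s accuser]₄*: the pronoun c-commands this R-expression → coindexation would violate Principle C on *[Maya₃'s accuser]₄*.
*Amara₅*: the pronoun c-commands this R-expression → coindexation would violate Principle C on *Amara₅*.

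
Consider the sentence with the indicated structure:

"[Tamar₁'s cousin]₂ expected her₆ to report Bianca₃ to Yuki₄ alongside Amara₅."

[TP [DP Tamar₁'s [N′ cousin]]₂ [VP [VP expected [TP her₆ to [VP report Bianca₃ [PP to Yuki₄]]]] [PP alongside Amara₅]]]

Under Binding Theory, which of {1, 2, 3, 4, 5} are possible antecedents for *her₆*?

*her* is a pronoun, so Principle B applies: it must be free in its binding domain.
Binding domain of *her₆*: the matrix TP, whose subject is [Tamar₁'s cousin]₂.
*Tamar₁* and the pronoun do not c-command one another → neither Principle B nor Principle C is at stake; coindexation permitted.
*[Tamar₁'s cousin]₂* c-commands the pronoun within its binding domain → coindexation would violate Principle B.
*Bianca₃*: the pronoun c-commands this R-expression → coindexation would violate Principle C on *Bianca₃*.
*Yuki₄*: the pronoun c-commands this R-expression → coindexation would violate Principle C on *Yuki₄*.
*Amara₅* and the pronoun do not c-command one another → neither Principle B nor Principle C is at stake; coindexation permitted.

{1, 5}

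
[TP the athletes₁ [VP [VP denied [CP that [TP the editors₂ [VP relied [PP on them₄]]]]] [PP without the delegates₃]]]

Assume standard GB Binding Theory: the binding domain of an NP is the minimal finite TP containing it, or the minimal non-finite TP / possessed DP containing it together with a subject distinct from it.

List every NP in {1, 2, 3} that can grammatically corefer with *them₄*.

*them* is a pronoun, so Principle B applies: it must be free in its binding domain.
Binding domain of *them₄*: the embedded TP, whose subject is the editors₂.
*the athletes₁* c-commands the pronoun but from outside its binding domain, and is not c-commanded by it → coindexation permitted.
*the editors₂* c-commands the pronoun within its binding domain → coindexation would violate Principle B.
*the delegates₃* and the pronoun do not c-command one another → neither Principle B nor Principle C is at stake; coindexation permitted.

{1, 3}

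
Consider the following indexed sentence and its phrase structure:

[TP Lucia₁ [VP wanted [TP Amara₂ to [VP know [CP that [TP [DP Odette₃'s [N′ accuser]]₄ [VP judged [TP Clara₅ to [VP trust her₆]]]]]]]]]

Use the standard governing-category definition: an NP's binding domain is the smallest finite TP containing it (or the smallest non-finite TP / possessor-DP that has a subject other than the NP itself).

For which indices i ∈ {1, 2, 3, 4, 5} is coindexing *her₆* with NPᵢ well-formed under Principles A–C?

{1, 2, 3, 4}

*her* is a pronoun, so Principle B applies: it must be free in its binding domain.
Binding domain of *her₆*: the embedded TP, whose subject is Clara₅.
*Lucia₁* c-commands the pronoun but from outside its binding domain, and is not c-commanded by it → coindexation permitted.
*Amara₂* c-commands the pronoun but from outside its binding domain, and is not c-commanded by it → coindexation permitted.
*Odette₃* and the pronoun do not c-command one another → neither Principle B nor Principle C is at stake; coindexation permitted.
*[Odette₃'s accuser]₄* c-commands the pronoun but from outside its binding domain, and is not c-commanded by it → coindexation permitted.
*Clara₅* c-commands the pronoun within its binding domain → coindexation would violate Principle B.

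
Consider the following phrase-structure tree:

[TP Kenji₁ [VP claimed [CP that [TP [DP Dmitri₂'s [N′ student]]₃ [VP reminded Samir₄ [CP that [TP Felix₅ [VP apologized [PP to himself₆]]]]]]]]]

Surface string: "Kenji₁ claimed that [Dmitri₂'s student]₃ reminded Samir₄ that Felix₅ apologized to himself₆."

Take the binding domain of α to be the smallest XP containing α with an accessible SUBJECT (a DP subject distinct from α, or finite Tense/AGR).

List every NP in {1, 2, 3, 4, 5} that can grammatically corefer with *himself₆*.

*himself* is an anaphor, so Principle A applies: it must be bound in its binding domain.
Binding domain of *himself₆*: the embedded TP, whose subject is Felix₅.
*Kenji₁* c-commands the anaphor but is outside its binding domain → cannot satisfy Principle A.
*Dmitri₂* does not c-command the anaphor → cannot bind it.
*[Dmitri₂'s student]₃* c-commands the anaphor but is outside its binding domain → cannot satisfy Principle A.
*Samir₄* c-commands the anaphor but is outside its binding domain → cannot satisfy Principle A.
*Felix₅* c-commands the anaphor within its binding domain → licit binder.

{5}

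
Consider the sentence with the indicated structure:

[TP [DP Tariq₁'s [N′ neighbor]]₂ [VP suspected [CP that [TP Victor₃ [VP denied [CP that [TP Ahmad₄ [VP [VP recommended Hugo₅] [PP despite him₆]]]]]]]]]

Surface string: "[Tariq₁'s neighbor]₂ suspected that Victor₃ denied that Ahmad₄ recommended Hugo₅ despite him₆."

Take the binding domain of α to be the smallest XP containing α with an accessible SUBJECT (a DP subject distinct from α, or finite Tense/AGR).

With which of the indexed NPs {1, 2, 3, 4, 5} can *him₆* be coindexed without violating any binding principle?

*him* is a pronoun, so Principle B applies: it must be free in its binding domain.
Binding domain of *him₆*: the embedded TP, whose subject is Ahmad₄.
*Tariq₁* and the pronoun do not c-command one another → neither Principle B nor Principle C is at stake; coindexation permitted.
*[Tariq₁'s neighbor]₂* c-commands the pronoun but from outside its binding domain, and is not c-commanded by it → coindexation permitted.
*Victor₃* c-commands the pronoun but from outside its binding domain, and is not c-commanded by it → coindexation permitted.
*Ahmad₄* c-commands the pronoun within its binding domain → coindexation would violate Principle B.
*Hugo₅* and the pronoun do not c-command one another → neither Principle B nor Principle C is at stake; coindexation permitted.

{1, 2, 3, 5}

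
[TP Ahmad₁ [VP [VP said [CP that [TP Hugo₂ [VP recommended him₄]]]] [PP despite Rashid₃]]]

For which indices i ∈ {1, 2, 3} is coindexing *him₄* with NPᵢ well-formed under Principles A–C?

*him* is a pronoun, so Principle B applies: it must be free in its binding domain.
Binding domain of *him₄*: the embedded TP, whose subject is Hugo₂.
*Ahmad₁* c-commands the pronoun but from outside its binding domain, and is not c-commanded by it → coindexation permitted.
*Hugo₂* c-commands the pronoun within its binding domain → coindexation would violate Principle B.
*Rashid₃* and the pronoun do not c-command one another → neither Principle B nor Principle C is at stake; coindexation permitted.

{1, 3}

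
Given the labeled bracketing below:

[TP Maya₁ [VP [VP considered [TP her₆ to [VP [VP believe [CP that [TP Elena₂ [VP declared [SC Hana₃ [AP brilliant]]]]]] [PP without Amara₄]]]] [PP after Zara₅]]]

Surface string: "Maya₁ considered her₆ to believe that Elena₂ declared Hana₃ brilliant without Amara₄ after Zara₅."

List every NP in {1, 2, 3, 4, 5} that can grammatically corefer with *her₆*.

*her* is a pronoun, so Principle B applies: it must be free in its binding domain.
Binding domain of *her₆*: the matrix TP, whose subject is Maya₁.
*Maya₁* c-commands the pronoun within its binding domain → coindexation would violate Principle B.
*Elena₂*: the pronoun c-commands this R-expression → coindexation would violate Principle C on *Elena₂*.
*Hana₃*: the pronoun c-commands this R-expression → coindexation would violate Principle C on *Hana₃*.
*Amara₄*: the pronoun c-commands this R-expression → coindexation would violate Principle C on *Amara₄*.
*Zara₅* and the pronoun do not c-command one another → neither Principle B nor Principle C is at stake; coindexation permitted.

{5}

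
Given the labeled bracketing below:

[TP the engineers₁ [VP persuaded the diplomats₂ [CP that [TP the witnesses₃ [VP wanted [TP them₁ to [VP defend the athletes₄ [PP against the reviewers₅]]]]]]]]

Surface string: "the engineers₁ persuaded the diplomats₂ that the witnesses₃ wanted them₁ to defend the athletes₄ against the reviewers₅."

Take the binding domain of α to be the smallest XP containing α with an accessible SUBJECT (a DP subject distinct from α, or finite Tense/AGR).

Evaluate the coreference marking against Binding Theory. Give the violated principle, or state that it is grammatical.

The two coindexed NPs are *the engineers₁* and *them₁*.
*them₁* is a pronoun; its binding domain is the embedded TP, whose subject is the witnesses₃. Within that domain it is c-commanded only by *the witnesses₃*, which carries a different index — the pronoun is free locally, so Principle B holds.
*the engineers₁* is an R-expression; *them₁* does not c-command it, and no other NP shares its index, so Principle C is satisfied.
All principles are respected.

grammatical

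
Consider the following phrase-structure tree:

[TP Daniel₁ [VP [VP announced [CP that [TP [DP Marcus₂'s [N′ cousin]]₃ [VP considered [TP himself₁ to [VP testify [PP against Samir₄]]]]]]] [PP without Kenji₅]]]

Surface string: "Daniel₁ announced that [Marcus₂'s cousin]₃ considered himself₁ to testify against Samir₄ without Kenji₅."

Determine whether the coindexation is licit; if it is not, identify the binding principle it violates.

Principle A

The two coindexed NPs are *Daniel₁* and *himself₁*.
*himself₁* is an anaphor. Principle A requires it to be bound within its binding domain — the embedded TP, whose subject is [Marcus₂'s cousin]₃.
Within that domain it is c-commanded by *[Marcus₂'s cousin]₃*, which does not share its index.
*Daniel₁* does c-command the anaphor, but from outside its binding domain.
The anaphor is unbound in its domain → Principle A violation.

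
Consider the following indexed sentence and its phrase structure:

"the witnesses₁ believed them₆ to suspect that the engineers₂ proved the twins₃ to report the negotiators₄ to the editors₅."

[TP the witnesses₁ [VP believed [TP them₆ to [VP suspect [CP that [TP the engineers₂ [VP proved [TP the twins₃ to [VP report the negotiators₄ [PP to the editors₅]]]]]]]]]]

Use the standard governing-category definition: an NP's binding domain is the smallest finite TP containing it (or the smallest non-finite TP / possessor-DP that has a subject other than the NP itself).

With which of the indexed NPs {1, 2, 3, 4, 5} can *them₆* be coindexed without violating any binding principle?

*them* is a pronoun, so Principle B applies: it must be free in its binding domain.
Binding domain of *them₆*: the matrix TP, whose subject is the witnesses₁.
*the witnesses₁* c-commands the pronoun within its binding domain → coindexation would violate Principle B.
*the engineers₂*: the pronoun c-commands this R-expression → coindexation would violate Principle C on *the engineers₂*.
*the twins₃*: the pronoun c-commands this R-expression → coindexation would violate Principle C on *the twins₃*.
*the negotiators₄*: the pronoun c-commands this R-expression → coindexation would violate Principle C on *the negotiators₄*.
*the editors₅*: the pronoun c-commands this R-expression → coindexation would violate Principle C on *the editors₅*.

none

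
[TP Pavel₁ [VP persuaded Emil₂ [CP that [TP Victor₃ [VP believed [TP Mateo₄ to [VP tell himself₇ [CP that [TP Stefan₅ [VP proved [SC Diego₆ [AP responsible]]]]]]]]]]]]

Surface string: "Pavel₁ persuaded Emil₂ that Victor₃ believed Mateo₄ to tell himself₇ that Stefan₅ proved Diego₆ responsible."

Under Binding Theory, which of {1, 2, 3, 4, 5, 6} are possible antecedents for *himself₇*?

*himself* is an anaphor, so Principle A applies: it must be bound in its binding domain.
Binding domain of *himself₇*: the embedded TP, whose subject is Mateo₄.
*Pavel₁* c-commands the anaphor but is outside its binding domain → cannot satisfy Principle A.
*Emil₂* c-commands the anaphor but is outside its binding domain → cannot satisfy Principle A.
*Victor₃* c-commands the anaphor but is outside its binding domain → cannot satisfy Principle A.
*Mateo₄* c-commands the anaphor within its binding domain → licit binder.
*Stefan₅* does not c-command the anaphor → cannot bind it.
*Diego₆* does not c-command the anaphor → cannot bind it.

{4}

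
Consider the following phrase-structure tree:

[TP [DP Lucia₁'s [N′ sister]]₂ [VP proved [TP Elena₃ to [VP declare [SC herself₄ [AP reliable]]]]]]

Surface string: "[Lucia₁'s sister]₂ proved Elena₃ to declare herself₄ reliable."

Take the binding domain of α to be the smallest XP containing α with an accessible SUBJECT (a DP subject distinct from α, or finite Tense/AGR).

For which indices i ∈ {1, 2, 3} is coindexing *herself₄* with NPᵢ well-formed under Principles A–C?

*herself* is an anaphor, so Principle A applies: it must be bound in its binding domain.
Binding domain of *herself₄*: the embedded TP, whose subject is Elena₃.
*Lucia₁* does not c-command the anaphor → cannot bind it.
*[Lucia₁'s sister]₂* c-commands the anaphor but is outside its binding domain → cannot satisfy Principle A.
*Elena₃* c-commands the anaphor within its binding domain → licit binder.

{3}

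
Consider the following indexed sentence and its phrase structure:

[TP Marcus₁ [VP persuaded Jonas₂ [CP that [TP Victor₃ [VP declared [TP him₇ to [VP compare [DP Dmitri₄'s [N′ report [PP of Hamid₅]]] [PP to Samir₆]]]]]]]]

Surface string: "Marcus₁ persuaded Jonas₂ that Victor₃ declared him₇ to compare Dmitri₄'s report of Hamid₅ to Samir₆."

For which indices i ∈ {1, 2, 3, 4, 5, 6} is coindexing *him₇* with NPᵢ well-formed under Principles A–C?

{1, 2}

*him* is a pronoun, so Principle B applies: it must be free in its binding domain.
Binding domain of *him₇*: the embedded TP, whose subject is Victor₃.
*Marcus₁* c-commands the pronoun but from outside its binding domain, and is not c-commanded by it → coindexation permitted.
*Jonas₂* c-commands the pronoun but from outside its binding domain, and is not c-commanded by it → coindexation permitted.
*Victor₃* c-commands the pronoun within its binding domain → coindexation would violate Principle B.
*Dmitri₄*: the pronoun c-commands this R-expression → coindexation would violate Principle C on *Dmitri₄*.
*Hamid₅*: the pronoun c-commands this R-expression → coindexation would violate Principle C on *Hamid₅*.
*Samir₆*: the pronoun c-commands this R-expression → coindexation would violate Principle C on *Samir₆*.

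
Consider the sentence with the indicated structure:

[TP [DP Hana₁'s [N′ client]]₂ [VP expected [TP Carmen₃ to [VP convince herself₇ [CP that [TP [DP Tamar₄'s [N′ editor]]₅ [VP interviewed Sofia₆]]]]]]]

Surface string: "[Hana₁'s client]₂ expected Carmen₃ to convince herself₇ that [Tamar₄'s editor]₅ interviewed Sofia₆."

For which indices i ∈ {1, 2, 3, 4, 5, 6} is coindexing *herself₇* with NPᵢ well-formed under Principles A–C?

{3}

*herself* is an anaphor, so Principle A applies: it must be bound in its binding domain.
Binding domain of *herself₇*: the embedded TP, whose subject is Carmen₃.
*Hana₁* does not c-command the anaphor → cannot bind it.
*[Hana₁'s client]₂* c-commands the anaphor but is outside its binding domain → cannot satisfy Principle A.
*Carmen₃* c-commands the anaphor within its binding domain → licit binder.
*Tamar₄* does not c-command the anaphor → cannot bind it.
*[Tamar₄'s editor]₅* does not c-command the anaphor → cannot bind it.
*Sofia₆* does not c-command the anaphor → cannot bind it.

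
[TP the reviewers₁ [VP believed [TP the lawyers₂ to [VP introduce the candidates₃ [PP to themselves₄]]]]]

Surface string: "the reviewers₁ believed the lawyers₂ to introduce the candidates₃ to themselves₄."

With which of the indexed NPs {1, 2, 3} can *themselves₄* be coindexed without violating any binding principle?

{2, 3}

*themselves* is an anaphor, so Principle A applies: it must be bound in its binding domain.
Binding domain of *themselves₄*: the embedded TP, whose subject is the lawyers₂.
*the reviewers₁* c-commands the anaphor but is outside its binding domain → cannot satisfy Principle A.
*the lawyers₂* c-commands the anaphor within its binding domain → licit binder.
*the candidates₃* c-commands the anaphor within its binding domain → licit binder.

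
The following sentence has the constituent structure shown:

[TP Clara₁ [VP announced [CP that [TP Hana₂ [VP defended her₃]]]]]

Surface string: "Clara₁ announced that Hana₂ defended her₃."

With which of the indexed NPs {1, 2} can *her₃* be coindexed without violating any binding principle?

*her* is a pronoun, so Principle B applies: it must be free in its binding domain.
Binding domain of *her₃*: the embedded TP, whose subject is Hana₂.
*Clara₁* c-commands the pronoun but from outside its binding domain, and is not c-commanded by it → coindexation permitted.
*Hana₂* c-commands the pronoun within its binding domain → coindexation would violate Principle B.

{1}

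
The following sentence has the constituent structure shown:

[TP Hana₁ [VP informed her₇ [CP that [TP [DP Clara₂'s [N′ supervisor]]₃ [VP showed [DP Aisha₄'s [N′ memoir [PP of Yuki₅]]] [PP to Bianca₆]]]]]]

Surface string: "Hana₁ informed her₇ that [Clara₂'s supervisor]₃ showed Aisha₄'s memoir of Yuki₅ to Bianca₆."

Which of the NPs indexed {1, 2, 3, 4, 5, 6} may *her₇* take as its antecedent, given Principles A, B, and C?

none

*her* is a pronoun, so Principle B applies: it must be free in its binding domain.
Binding domain of *her₇*: the matrix TP, whose subject is Hana₁.
*Hana₁* c-commands the pronoun within its binding domain → coindexation would violate Principle B.
*Clara₂*: the pronoun c-commands this R-expression → coindexation would violate Principle C on *Clara₂*.
*[Clara₂'s supervisor]₃*: the pronoun c-commands this R-expression → coindexation would violate Principle C on *[Clara₂'s supervisor]₃*.
*Aisha₄*: the pronoun c-commands this R-expression → coindexation would violate Principle C on *Aisha₄*.
*Yuki₅*: the pronoun c-commands this R-expression → coindexation would violate Principle C on *Yuki₅*.
*Bianca₆*: the pronoun c-commands this R-expression → coindexation would violate Principle C on *Bianca₆*.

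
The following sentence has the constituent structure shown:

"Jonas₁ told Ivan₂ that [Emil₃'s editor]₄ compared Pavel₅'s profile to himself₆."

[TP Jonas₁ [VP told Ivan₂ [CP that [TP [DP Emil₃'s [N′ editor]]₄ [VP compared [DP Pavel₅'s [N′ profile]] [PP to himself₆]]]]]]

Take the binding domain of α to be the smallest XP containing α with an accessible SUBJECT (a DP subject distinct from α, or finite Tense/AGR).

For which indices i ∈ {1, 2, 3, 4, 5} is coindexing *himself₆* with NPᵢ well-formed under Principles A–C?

*himself* is an anaphor, so Principle A applies: it must be bound in its binding domain.
Binding domain of *himself₆*: the embedded TP, whose subject is [Emil₃'s editor]₄.
*Jonas₁* c-commands the anaphor but is outside its binding domain → cannot satisfy Principle A.
*Ivan₂* c-commands the anaphor but is outside its binding domain → cannot satisfy Principle A.
*Emil₃* does not c-command the anaphor → cannot bind it.
*[Emil₃'s editor]₄* c-commands the anaphor within its binding domain → licit binder.
*Pavel₅* does not c-command the anaphor → cannot bind it.

{4}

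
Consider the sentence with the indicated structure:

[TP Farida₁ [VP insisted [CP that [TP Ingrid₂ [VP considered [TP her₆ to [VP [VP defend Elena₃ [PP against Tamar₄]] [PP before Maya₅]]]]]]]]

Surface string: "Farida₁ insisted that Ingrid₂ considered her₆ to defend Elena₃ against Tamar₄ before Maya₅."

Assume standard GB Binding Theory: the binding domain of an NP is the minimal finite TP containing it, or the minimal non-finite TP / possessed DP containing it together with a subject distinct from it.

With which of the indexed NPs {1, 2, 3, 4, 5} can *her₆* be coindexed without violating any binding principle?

*her* is a pronoun, so Principle B applies: it must be free in its binding domain.
Binding domain of *her₆*: the embedded TP, whose subject is Ingrid₂.
*Farida₁* c-commands the pronoun but from outside its binding domain, and is not c-commanded by it → coindexation permitted.
*Ingrid₂* c-commands the pronoun within its binding domain → coindexation would violate Principle B.
*Elena₃*: the pronoun c-commands this R-expression → coindexation would violate Principle C on *Elena₃*.
*Tamar₄*: the pronoun c-commands this R-expression → coindexation would violate Principle C on *Tamar₄*.
*Maya₅*: the pronoun c-commands this R-expression → coindexation would violate Principle C on *Maya₅*.

{1}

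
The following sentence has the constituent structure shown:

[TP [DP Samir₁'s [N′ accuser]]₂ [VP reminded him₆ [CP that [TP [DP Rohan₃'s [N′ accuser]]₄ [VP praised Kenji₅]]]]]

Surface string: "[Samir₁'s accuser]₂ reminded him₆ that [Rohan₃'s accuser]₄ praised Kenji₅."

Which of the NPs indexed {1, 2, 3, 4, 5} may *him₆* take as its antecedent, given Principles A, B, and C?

{1}

*him* is a pronoun, so Principle B applies: it must be free in its binding domain.
Binding domain of *him₆*: the matrix TP, whose subject is [Samir₁'s accuser]₂.
*Samir₁* and the pronoun do not c-command one another → neither Principle B nor Principle C is at stake; coindexation permitted.
*[Samir₁'s accuser]₂* c-commands the pronoun within its binding domain → coindexation would violate Principle B.
*Rohan₃*: the pronoun c-commands this R-expression → coindexation would violate Principle C on *Rohan₃*.
*[Rohan₃'s accuser]₄*: the pronoun c-commands this R-expression → coindexation would violate Principle C on *[Rohan₃'s accuser]₄*.
*Kenji₅*: the pronoun c-commands this R-expression → coindexation would violate Principle C on *Kenji₅*.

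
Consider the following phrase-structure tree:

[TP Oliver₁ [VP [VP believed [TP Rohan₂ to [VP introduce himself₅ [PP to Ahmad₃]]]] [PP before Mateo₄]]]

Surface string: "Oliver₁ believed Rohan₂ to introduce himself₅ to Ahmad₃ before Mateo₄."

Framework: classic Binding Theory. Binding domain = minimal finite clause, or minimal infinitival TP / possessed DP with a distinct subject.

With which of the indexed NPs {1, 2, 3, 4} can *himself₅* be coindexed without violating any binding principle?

{2}

*himself* is an anaphor, so Principle A applies: it must be bound in its binding domain.
Binding domain of *himself₅*: the embedded TP, whose subject is Rohan₂.
*Oliver₁* c-commands the anaphor but is outside its binding domain → cannot satisfy Principle A.
*Rohan₂* c-commands the anaphor within its binding domain → licit binder.
*Ahmad₃* does not c-command the anaphor → cannot bind it.
*Mateo₄* does not c-command the anaphor → cannot bind it.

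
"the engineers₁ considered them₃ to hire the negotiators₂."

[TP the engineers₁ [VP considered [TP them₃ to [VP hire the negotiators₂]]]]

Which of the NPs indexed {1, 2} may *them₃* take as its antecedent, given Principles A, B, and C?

none

*them* is a pronoun, so Principle B applies: it must be free in its binding domain.
Binding domain of *them₃*: the matrix TP, whose subject is the engineers₁.
*the engineers₁* c-commands the pronoun within its binding domain → coindexation would violate Principle B.
*the negotiators₂*: the pronoun c-commands this R-expression → coindexation would violate Principle C on *the negotiators₂*.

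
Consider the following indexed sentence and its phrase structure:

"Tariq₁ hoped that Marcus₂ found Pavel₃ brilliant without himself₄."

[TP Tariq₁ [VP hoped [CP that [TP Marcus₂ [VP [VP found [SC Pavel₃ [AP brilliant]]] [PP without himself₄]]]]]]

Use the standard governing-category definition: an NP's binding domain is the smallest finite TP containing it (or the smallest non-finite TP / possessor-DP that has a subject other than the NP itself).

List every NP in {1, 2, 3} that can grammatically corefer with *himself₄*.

{2}

*himself* is an anaphor, so Principle A applies: it must be bound in its binding domain.
Binding domain of *himself₄*: the embedded TP, whose subject is Marcus₂.
*Tariq₁* c-commands the anaphor but is outside its binding domain → cannot satisfy Principle A.
*Marcus₂* c-commands the anaphor within its binding domain → licit binder.
*Pavel₃* does not c-command the anaphor → cannot bind it.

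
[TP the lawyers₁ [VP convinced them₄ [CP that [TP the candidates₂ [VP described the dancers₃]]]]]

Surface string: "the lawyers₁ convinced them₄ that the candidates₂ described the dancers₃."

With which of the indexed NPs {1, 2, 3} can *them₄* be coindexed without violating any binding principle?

none

*them* is a pronoun, so Principle B applies: it must be free in its binding domain.
Binding domain of *them₄*: the matrix TP, whose subject is the lawyers₁.
*the lawyers₁* c-commands the pronoun within its binding domain → coindexation would violate Principle B.
*the candidates₂*: the pronoun c-commands this R-expression → coindexation would violate Principle C on *the candidates₂*.
*the dancers₃*: the pronoun c-commands this R-expression → coindexation would violate Principle C on *the dancers₃*.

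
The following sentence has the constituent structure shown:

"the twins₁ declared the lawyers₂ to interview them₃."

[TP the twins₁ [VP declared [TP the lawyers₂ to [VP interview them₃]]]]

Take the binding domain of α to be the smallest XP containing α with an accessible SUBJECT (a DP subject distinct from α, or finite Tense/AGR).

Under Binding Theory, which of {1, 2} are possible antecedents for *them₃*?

*them* is a pronoun, so Principle B applies: it must be free in its binding domain.
Binding domain of *them₃*: the embedded TP, whose subject is the lawyers₂.
*the twins₁* c-commands the pronoun but from outside its binding domain, and is not c-commanded by it → coindexation permitted.
*the lawyers₂* c-commands the pronoun within its binding domain → coindexation would violate Principle B.

{1}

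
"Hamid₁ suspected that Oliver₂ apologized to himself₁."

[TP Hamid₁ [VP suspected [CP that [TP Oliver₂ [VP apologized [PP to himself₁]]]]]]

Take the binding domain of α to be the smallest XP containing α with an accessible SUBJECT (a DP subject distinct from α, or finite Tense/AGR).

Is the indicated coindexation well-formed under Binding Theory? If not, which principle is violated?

Principle A

The two coindexed NPs are *Hamid₁* and *himself₁*.
*himself₁* is an anaphor. Principle A requires it to be bound within its binding domain — the embedded TP, whose subject is Oliver₂.
Within that domain it is c-commanded by *Oliver₂*, which does not share its index.
*Hamid₁* does c-command the anaphor, but from outside its binding domain.
The anaphor is unbound in its domain → Principle A violation.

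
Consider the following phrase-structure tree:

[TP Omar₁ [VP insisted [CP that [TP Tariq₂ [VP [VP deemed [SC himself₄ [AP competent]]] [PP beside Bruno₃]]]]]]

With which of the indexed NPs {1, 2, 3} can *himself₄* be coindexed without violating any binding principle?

{2}

*himself* is an anaphor, so Principle A applies: it must be bound in its binding domain.
Binding domain of *himself₄*: the embedded TP, whose subject is Tariq₂.
*Omar₁* c-commands the anaphor but is outside its binding domain → cannot satisfy Principle A.
*Tariq₂* c-commands the anaphor within its binding domain → licit binder.
*Bruno₃* does not c-command the anaphor → cannot bind it.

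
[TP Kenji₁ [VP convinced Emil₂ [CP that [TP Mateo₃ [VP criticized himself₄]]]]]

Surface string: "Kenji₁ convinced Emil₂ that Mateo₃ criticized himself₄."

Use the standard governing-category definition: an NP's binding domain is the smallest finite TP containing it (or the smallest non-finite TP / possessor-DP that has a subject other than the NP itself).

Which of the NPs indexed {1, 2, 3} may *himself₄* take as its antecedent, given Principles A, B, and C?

{3}

*himself* is an anaphor, so Principle A applies: it must be bound in its binding domain.
Binding domain of *himself₄*: the embedded TP, whose subject is Mateo₃.
*Kenji₁* c-commands the anaphor but is outside its binding domain → cannot satisfy Principle A.
*Emil₂* c-commands the anaphor but is outside its binding domain → cannot satisfy Principle A.
*Mateo₃* c-commands the anaphor within its binding domain → licit binder.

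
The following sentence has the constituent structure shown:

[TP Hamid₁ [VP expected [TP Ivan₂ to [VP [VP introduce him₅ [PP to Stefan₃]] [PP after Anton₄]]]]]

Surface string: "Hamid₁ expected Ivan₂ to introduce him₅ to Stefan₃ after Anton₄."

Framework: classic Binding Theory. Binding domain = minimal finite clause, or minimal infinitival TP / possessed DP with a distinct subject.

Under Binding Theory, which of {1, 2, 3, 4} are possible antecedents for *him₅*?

*him* is a pronoun, so Principle B applies: it must be free in its binding domain.
Binding domain of *him₅*: the embedded TP, whose subject is Ivan₂.
*Hamid₁* c-commands the pronoun but from outside its binding domain, and is not c-commanded by it → coindexation permitted.
*Ivan₂* c-commands the pronoun within its binding domain → coindexation would violate Principle B.
*Stefan₃*: the pronoun c-commands this R-expression → coindexation would violate Principle C on *Stefan₃*.
*Anton₄* and the pronoun do not c-command one another → neither Principle B nor Principle C is at stake; coindexation permitted.

{1, 4}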